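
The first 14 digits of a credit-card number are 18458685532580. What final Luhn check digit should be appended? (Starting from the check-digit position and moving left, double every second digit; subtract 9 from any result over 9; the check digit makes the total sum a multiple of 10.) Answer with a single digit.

Partial digits right→left: 0 8 5 2 3 5 5 8 6 8 5 4 8 1
Double every second digit counting from the check-digit position (so the 1st, 3rd, 5th, ... of the partial from the right).
  doubled (with −9 where >9): 0 1 6 1 3 1 7 → sum 19
  kept as-is: 8 2 5 8 8 4 1 → sum 36
Total = 19 + 36 = 55.
Check digit = (10 − (55 mod 10)) mod 10 = 5.

5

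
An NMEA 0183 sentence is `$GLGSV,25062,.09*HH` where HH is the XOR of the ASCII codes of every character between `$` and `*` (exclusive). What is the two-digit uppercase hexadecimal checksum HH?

5D

XOR the ASCII codes of the payload characters:
  'G' = 0x47 → acc = 0x47
  'L' = 0x4C → acc = 0x0B
  'G' = 0x47 → acc = 0x4C
  'S' = 0x53 → acc = 0x1F
  'V' = 0x56 → acc = 0x49
  ',' = 0x2C → acc = 0x65
  '2' = 0x32 → acc = 0x57
  '5' = 0x35 → acc = 0x62
  '0' = 0x30 → acc = 0x52
  '6' = 0x36 → acc = 0x64
  '2' = 0x32 → acc = 0x56
  ',' = 0x2C → acc = 0x7A
  '.' = 0x2E → acc = 0x54
  '0' = 0x30 → acc = 0x64
  '9' = 0x39 → acc = 0x5D
Checksum = 0x5D.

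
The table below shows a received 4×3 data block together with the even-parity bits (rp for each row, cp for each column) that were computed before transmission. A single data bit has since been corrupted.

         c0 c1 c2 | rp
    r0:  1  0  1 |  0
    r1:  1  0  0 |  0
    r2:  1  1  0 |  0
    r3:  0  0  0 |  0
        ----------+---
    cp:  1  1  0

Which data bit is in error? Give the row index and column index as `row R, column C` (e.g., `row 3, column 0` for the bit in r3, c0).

Recompute each row's even parity and compare to rp:
  r0: data parity 0, sent rp 0 → ok
  r1: data parity 1, sent rp 0 → mismatch
  r2: data parity 0, sent rp 0 → ok
  r3: data parity 0, sent rp 0 → ok
Recompute each column's even parity and compare to cp:
  c0: data parity 1, sent cp 1 → ok
  c1: data parity 1, sent cp 1 → ok
  c2: data parity 1, sent cp 0 → mismatch
Exactly one row (r1) and one column (c2) fail → the flipped bit is at their intersection.

row 1, column 2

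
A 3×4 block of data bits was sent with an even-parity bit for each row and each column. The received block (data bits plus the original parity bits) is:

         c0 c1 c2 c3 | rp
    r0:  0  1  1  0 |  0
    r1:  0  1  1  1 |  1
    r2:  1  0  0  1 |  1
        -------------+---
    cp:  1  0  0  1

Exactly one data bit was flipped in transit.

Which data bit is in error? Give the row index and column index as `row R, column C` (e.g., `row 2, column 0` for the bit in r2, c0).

Recompute each row's even parity and compare to rp:
  r0: data parity 0, sent rp 0 → ok
  r1: data parity 1, sent rp 1 → ok
  r2: data parity 0, sent rp 1 → mismatch
Recompute each column's even parity and compare to cp:
  c0: data parity 1, sent cp 1 → ok
  c1: data parity 0, sent cp 0 → ok
  c2: data parity 0, sent cp 0 → ok
  c3: data parity 0, sent cp 1 → mismatch
Exactly one row (r2) and one column (c3) fail → the flipped bit is at their intersection.

row 2, column 3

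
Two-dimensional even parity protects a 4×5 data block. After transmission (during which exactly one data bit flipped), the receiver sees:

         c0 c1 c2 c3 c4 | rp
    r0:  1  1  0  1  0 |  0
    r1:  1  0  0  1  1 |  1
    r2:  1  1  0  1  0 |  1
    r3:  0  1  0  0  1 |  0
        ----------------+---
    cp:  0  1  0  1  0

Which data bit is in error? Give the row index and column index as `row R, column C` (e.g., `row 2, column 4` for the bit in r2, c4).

row 0, column 0

Recompute each row's even parity and compare to rp:
  r0: data parity 1, sent rp 0 → mismatch
  r1: data parity 1, sent rp 1 → ok
  r2: data parity 1, sent rp 1 → ok
  r3: data parity 0, sent rp 0 → ok
Recompute each column's even parity and compare to cp:
  c0: data parity 1, sent cp 0 → mismatch
  c1: data parity 1, sent cp 1 → ok
  c2: data parity 0, sent cp 0 → ok
  c3: data parity 1, sent cp 1 → ok
  c4: data parity 0, sent cp 0 → ok
Exactly one row (r0) and one column (c0) fail → the flipped bit is at their intersection.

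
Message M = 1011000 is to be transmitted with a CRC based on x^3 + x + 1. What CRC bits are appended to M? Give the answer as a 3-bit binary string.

Append 3 zeros: 1011000000. Divide by 1011 (XOR where the leading bit is 1):
  pos 0: 1011 XOR 1011 = 0000
Remainder (last 3 bits) = 000. This is the CRC / FCS.

000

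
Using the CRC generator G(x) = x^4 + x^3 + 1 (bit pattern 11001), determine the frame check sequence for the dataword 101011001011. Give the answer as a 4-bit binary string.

0101

Append 4 zeros: 1010110010110000. Divide by 11001 (XOR where the leading bit is 1):
  pos 0: 10101 XOR 11001 = 01100
  pos 1: 11001 XOR 11001 = 00000
  pos 8: 10110 XOR 11001 = 01111
  pos 9: 11110 XOR 11001 = 00111
  pos 11: 11100 XOR 11001 = 00101
Remainder (last 4 bits) = 0101. This is the CRC / FCS.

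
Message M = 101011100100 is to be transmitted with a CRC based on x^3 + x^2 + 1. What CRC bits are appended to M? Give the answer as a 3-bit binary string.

010

Append 3 zeros: 101011100100000. Divide by 1101 (XOR where the leading bit is 1):
  pos 0: 1010 XOR 1101 = 0111
  pos 1: 1111 XOR 1101 = 0010
  pos 3: 1011 XOR 1101 = 0110
  pos 4: 1100 XOR 1101 = 0001
  pos 7: 1010 XOR 1101 = 0111
  pos 8: 1110 XOR 1101 = 0011
  pos 10: 1100 XOR 1101 = 0001
Remainder (last 3 bits) = 010. This is the CRC / FCS.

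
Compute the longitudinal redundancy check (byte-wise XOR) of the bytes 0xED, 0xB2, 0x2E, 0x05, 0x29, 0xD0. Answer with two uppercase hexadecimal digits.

8D

XOR the bytes together:
  start with 0xED
  0xED ⊕ 0xB2 = 0x5F
  0x5F ⊕ 0x2E = 0x71
  0x71 ⊕ 0x05 = 0x74
  0x74 ⊕ 0x29 = 0x5D
  0x5D ⊕ 0xD0 = 0x8D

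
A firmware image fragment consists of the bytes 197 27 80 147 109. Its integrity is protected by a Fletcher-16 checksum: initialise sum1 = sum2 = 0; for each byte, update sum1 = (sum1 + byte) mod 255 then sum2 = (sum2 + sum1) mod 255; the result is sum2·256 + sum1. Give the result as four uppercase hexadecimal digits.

CE32

Running sums (mod 255):
  after byte 0 (197): sum1=197, sum2=197
  after byte 1 (27): sum1=224, sum2=166
  after byte 2 (80): sum1=49, sum2=215
  after byte 3 (147): sum1=196, sum2=156
  after byte 4 (109): sum1=50, sum2=206
Checksum = sum2·256 + sum1 = 206·256 + 50 = 52786 = 0xCE32.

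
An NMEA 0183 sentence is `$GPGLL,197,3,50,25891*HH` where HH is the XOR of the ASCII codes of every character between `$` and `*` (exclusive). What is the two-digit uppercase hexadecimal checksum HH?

XOR the ASCII codes of the payload characters:
  'G' = 0x47 → acc = 0x47
  'P' = 0x50 → acc = 0x17
  'G' = 0x47 → acc = 0x50
  'L' = 0x4C → acc = 0x1C
  'L' = 0x4C → acc = 0x50
  ',' = 0x2C → acc = 0x7C
  '1' = 0x31 → acc = 0x4D
  '9' = 0x39 → acc = 0x74
  '7' = 0x37 → acc = 0x43
  ',' = 0x2C → acc = 0x6F
  '3' = 0x33 → acc = 0x5C
  ',' = 0x2C → acc = 0x70
  '5' = 0x35 → acc = 0x45
  '0' = 0x30 → acc = 0x75
  ',' = 0x2C → acc = 0x59
  '2' = 0x32 → acc = 0x6B
  '5' = 0x35 → acc = 0x5E
  '8' = 0x38 → acc = 0x66
  '9' = 0x39 → acc = 0x5F
  '1' = 0x31 → acc = 0x6E
Checksum = 0x6E.

6E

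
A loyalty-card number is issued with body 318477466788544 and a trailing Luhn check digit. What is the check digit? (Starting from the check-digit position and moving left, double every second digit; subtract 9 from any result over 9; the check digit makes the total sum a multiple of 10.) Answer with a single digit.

Partial digits right→left: 4 4 5 8 8 7 6 6 4 7 7 4 8 1 3
Double every second digit counting from the check-digit position (so the 1st, 3rd, 5th, ... of the partial from the right).
  doubled (with −9 where >9): 8 1 7 3 8 5 7 6 → sum 45
  kept as-is: 4 8 7 6 7 4 1 → sum 37
Total = 45 + 37 = 82.
Check digit = (10 − (82 mod 10)) mod 10 = 8.

8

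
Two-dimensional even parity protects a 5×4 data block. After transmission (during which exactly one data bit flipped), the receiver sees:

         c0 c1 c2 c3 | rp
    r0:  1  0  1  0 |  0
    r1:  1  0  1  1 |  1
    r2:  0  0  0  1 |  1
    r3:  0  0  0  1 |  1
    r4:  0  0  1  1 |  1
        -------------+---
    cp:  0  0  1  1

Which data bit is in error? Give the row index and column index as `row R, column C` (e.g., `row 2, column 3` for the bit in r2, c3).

row 4, column 3

Recompute each row's even parity and compare to rp:
  r0: data parity 0, sent rp 0 → ok
  r1: data parity 1, sent rp 1 → ok
  r2: data parity 1, sent rp 1 → ok
  r3: data parity 1, sent rp 1 → ok
  r4: data parity 0, sent rp 1 → mismatch
Recompute each column's even parity and compare to cp:
  c0: data parity 0, sent cp 0 → ok
  c1: data parity 0, sent cp 0 → ok
  c2: data parity 1, sent cp 1 → ok
  c3: data parity 0, sent cp 1 → mismatch
Exactly one row (r4) and one column (c3) fail → the flipped bit is at their intersection.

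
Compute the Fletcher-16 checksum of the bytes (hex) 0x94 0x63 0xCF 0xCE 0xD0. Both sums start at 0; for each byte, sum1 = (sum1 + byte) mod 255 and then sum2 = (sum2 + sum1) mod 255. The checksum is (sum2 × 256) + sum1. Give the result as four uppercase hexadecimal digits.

Running sums (mod 255):
  after byte 0 (0x94): sum1=148, sum2=148
  after byte 1 (0x63): sum1=247, sum2=140
  after byte 2 (0xCF): sum1=199, sum2=84
  after byte 3 (0xCE): sum1=150, sum2=234
  after byte 4 (0xD0): sum1=103, sum2=82
Checksum = sum2·256 + sum1 = 82·256 + 103 = 21095 = 0x5267.

5267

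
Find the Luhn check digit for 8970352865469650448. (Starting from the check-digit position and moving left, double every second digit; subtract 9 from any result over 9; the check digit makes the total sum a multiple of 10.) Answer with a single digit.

Partial digits right→left: 8 4 4 0 5 6 9 6 4 5 6 8 2 5 3 0 7 9 8
Double every second digit counting from the check-digit position (so the 1st, 3rd, 5th, ... of the partial from the right).
  doubled (with −9 where >9): 7 8 1 9 8 3 4 6 5 7 → sum 58
  kept as-is: 4 0 6 6 5 8 5 0 9 → sum 43
Total = 58 + 43 = 101.
Check digit = (10 − (101 mod 10)) mod 10 = 9.

9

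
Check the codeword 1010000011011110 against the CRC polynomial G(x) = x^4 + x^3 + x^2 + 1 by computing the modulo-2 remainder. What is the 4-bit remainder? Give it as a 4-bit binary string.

0000

Modulo-2 division of 1010000011011110 by 11101:
  pos 0: 10100 XOR 11101 = 01001
  pos 1: 10010 XOR 11101 = 01111
  pos 2: 11110 XOR 11101 = 00011
  pos 5: 11011 XOR 11101 = 00110
  pos 7: 11001 XOR 11101 = 00100
  pos 9: 10011 XOR 11101 = 01110
  pos 10: 11101 XOR 11101 = 00000
Remainder = 0000 (zero — the frame passes the CRC check).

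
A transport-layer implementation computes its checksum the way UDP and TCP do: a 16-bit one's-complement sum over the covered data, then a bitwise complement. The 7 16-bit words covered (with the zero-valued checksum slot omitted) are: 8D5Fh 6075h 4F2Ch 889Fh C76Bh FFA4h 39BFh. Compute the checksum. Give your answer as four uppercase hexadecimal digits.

398F

One's-complement addition (fold any carry out of bit 15 back into bit 0):
  0x8D5F + 0x6075 = 0x0EDD4
  0xEDD4 + 0x4F2C = 0x13D00 → wrap carry → 0x3D01
  0x3D01 + 0x889F = 0x0C5A0
  0xC5A0 + 0xC76B = 0x18D0B → wrap carry → 0x8D0C
  0x8D0C + 0xFFA4 = 0x18CB0 → wrap carry → 0x8CB1
  0x8CB1 + 0x39BF = 0x0C670
One's-complement sum = 0xC670.
Checksum = ~0xC670 & 0xFFFF = 0x398F.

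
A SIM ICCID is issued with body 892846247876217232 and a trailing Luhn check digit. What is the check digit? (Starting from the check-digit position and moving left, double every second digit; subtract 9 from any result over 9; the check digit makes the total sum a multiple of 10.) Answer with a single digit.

1

Partial digits right→left: 2 3 2 7 1 2 6 7 8 7 4 2 6 4 8 2 9 8
Double every second digit counting from the check-digit position (so the 1st, 3rd, 5th, ... of the partial from the right).
  doubled (with −9 where >9): 4 4 2 3 7 8 3 7 9 → sum 47
  kept as-is: 3 7 2 7 7 2 4 2 8 → sum 42
Total = 47 + 42 = 89.
Check digit = (10 − (89 mod 10)) mod 10 = 1.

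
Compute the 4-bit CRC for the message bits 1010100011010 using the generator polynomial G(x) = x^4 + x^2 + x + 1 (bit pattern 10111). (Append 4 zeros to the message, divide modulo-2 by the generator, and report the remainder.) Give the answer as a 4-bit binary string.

0110

Append 4 zeros: 10101000110100000. Divide by 10111 (XOR where the leading bit is 1):
  pos 0: 10101 XOR 10111 = 00010
  pos 3: 10000 XOR 10111 = 00111
  pos 5: 11111 XOR 10111 = 01000
  pos 6: 10000 XOR 10111 = 00111
  pos 8: 11110 XOR 10111 = 01001
  pos 9: 10010 XOR 10111 = 00101
  pos 11: 10100 XOR 10111 = 00011
Remainder (last 4 bits) = 0110. This is the CRC / FCS.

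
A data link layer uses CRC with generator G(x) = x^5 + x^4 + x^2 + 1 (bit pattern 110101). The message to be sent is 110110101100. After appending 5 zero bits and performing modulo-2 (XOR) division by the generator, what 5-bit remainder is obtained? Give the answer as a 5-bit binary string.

01000

Append 5 zeros: 11011010110000000. Divide by 110101 (XOR where the leading bit is 1):
  pos 0: 110110 XOR 110101 = 000011
  pos 4: 111011 XOR 110101 = 001110
  pos 6: 111000 XOR 110101 = 001101
  pos 8: 110100 XOR 110101 = 000001
Remainder (last 5 bits) = 01000. This is the CRC / FCS.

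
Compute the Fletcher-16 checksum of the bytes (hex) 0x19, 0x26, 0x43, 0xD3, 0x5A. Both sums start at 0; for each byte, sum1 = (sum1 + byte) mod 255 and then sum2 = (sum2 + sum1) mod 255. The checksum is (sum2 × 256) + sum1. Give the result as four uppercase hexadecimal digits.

E1B0

Running sums (mod 255):
  after byte 0 (0x19): sum1=25, sum2=25
  after byte 1 (0x26): sum1=63, sum2=88
  after byte 2 (0x43): sum1=130, sum2=218
  after byte 3 (0xD3): sum1=86, sum2=49
  after byte 4 (0x5A): sum1=176, sum2=225
Checksum = sum2·256 + sum1 = 225·256 + 176 = 57776 = 0xE1B0.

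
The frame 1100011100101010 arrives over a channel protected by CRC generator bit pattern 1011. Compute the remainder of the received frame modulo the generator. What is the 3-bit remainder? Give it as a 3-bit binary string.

000

Modulo-2 division of 1100011100101010 by 1011:
  pos 0: 1100 XOR 1011 = 0111
  pos 1: 1110 XOR 1011 = 0101
  pos 2: 1011 XOR 1011 = 0000
  pos 6: 1100 XOR 1011 = 0111
  pos 7: 1111 XOR 1011 = 0100
  pos 8: 1000 XOR 1011 = 0011
  pos 10: 1110 XOR 1011 = 0101
  pos 11: 1011 XOR 1011 = 0000
Remainder = 000 (zero — the frame passes the CRC check).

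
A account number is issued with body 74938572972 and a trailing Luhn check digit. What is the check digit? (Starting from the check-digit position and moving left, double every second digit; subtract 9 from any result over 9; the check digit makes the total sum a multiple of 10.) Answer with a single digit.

Partial digits right→left: 2 7 9 2 7 5 8 3 9 4 7
Double every second digit counting from the check-digit position (so the 1st, 3rd, 5th, ... of the partial from the right).
  doubled (with −9 where >9): 4 9 5 7 9 5 → sum 39
  kept as-is: 7 2 5 3 4 → sum 21
Total = 39 + 21 = 60.
Check digit = (10 − (60 mod 10)) mod 10 = 0.

0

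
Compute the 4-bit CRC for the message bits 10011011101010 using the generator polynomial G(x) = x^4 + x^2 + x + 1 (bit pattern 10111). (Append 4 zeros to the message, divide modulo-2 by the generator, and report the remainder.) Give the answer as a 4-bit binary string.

Append 4 zeros: 100110111010100000. Divide by 10111 (XOR where the leading bit is 1):
  pos 0: 10011 XOR 10111 = 00100
  pos 2: 10001 XOR 10111 = 00110
  pos 4: 11011 XOR 10111 = 01100
  pos 5: 11000 XOR 10111 = 01111
  pos 6: 11111 XOR 10111 = 01000
  pos 7: 10000 XOR 10111 = 00111
  pos 9: 11110 XOR 10111 = 01001
  pos 10: 10010 XOR 10111 = 00101
  pos 12: 10100 XOR 10111 = 00011
Remainder (last 4 bits) = 0110. This is the CRC / FCS.

0110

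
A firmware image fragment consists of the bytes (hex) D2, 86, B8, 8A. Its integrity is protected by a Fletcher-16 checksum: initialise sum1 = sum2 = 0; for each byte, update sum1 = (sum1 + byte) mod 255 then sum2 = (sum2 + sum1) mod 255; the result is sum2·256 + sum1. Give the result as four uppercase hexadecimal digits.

DA9C

Running sums (mod 255):
  after byte 0 (D2): sum1=210, sum2=210
  after byte 1 (86): sum1=89, sum2=44
  after byte 2 (B8): sum1=18, sum2=62
  after byte 3 (8A): sum1=156, sum2=218
Checksum = sum2·256 + sum1 = 218·256 + 156 = 55964 = 0xDA9C.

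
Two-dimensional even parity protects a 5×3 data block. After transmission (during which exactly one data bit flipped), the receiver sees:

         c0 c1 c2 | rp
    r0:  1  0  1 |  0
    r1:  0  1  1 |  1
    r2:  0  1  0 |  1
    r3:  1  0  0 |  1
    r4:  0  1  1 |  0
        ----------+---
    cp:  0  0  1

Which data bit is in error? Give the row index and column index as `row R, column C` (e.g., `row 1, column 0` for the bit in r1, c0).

Recompute each row's even parity and compare to rp:
  r0: data parity 0, sent rp 0 → ok
  r1: data parity 0, sent rp 1 → mismatch
  r2: data parity 1, sent rp 1 → ok
  r3: data parity 1, sent rp 1 → ok
  r4: data parity 0, sent rp 0 → ok
Recompute each column's even parity and compare to cp:
  c0: data parity 0, sent cp 0 → ok
  c1: data parity 1, sent cp 0 → mismatch
  c2: data parity 1, sent cp 1 → ok
Exactly one row (r1) and one column (c1) fail → the flipped bit is at their intersection.

row 1, column 1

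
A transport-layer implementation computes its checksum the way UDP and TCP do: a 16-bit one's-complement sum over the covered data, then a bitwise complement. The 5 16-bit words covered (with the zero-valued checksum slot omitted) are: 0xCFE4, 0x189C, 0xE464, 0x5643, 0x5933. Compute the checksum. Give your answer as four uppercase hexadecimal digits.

83A3

One's-complement addition (fold any carry out of bit 15 back into bit 0):
  0xCFE4 + 0x189C = 0x0E880
  0xE880 + 0xE464 = 0x1CCE4 → wrap carry → 0xCCE5
  0xCCE5 + 0x5643 = 0x12328 → wrap carry → 0x2329
  0x2329 + 0x5933 = 0x07C5C
One's-complement sum = 0x7C5C.
Checksum = ~0x7C5C & 0xFFFF = 0x83A3.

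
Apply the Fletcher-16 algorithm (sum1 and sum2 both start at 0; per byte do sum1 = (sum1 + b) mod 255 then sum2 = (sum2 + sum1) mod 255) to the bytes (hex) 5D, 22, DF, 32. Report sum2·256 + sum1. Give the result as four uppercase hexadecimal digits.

CD91

Running sums (mod 255):
  after byte 0 (5D): sum1=93, sum2=93
  after byte 1 (22): sum1=127, sum2=220
  after byte 2 (DF): sum1=95, sum2=60
  after byte 3 (32): sum1=145, sum2=205
Checksum = sum2·256 + sum1 = 205·256 + 145 = 52625 = 0xCD91.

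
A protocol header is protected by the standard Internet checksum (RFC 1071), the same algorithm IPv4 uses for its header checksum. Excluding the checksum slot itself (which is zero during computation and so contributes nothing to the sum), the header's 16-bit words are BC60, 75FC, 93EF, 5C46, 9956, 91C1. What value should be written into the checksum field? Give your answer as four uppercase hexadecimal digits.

B254

One's-complement addition (fold any carry out of bit 15 back into bit 0):
  0xBC60 + 0x75FC = 0x1325C → wrap carry → 0x325D
  0x325D + 0x93EF = 0x0C64C
  0xC64C + 0x5C46 = 0x12292 → wrap carry → 0x2293
  0x2293 + 0x9956 = 0x0BBE9
  0xBBE9 + 0x91C1 = 0x14DAA → wrap carry → 0x4DAB
One's-complement sum = 0x4DAB.
Checksum = ~0x4DAB & 0xFFFF = 0xB254.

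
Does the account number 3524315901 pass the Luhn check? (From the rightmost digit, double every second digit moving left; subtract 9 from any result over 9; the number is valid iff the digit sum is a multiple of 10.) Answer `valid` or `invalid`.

invalid

From the right, keep odd positions and double even positions (subtract 9 from any doubled value over 9):
  doubled (positions 2,4,...): 0 1 6 4 6 → sum 17
  kept (positions 1,3,...): 1 9 1 4 5 → sum 20
Total = 37.
37 mod 10 = 7, so the number is invalid.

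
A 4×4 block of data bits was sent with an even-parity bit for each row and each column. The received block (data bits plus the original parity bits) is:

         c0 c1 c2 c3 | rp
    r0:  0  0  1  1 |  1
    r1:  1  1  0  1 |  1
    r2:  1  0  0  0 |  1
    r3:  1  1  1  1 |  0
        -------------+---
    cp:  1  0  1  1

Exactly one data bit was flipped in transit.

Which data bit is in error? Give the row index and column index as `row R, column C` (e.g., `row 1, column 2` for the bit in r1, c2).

row 0, column 2

Recompute each row's even parity and compare to rp:
  r0: data parity 0, sent rp 1 → mismatch
  r1: data parity 1, sent rp 1 → ok
  r2: data parity 1, sent rp 1 → ok
  r3: data parity 0, sent rp 0 → ok
Recompute each column's even parity and compare to cp:
  c0: data parity 1, sent cp 1 → ok
  c1: data parity 0, sent cp 0 → ok
  c2: data parity 0, sent cp 1 → mismatch
  c3: data parity 1, sent cp 1 → ok
Exactly one row (r0) and one column (c2) fail → the flipped bit is at their intersection.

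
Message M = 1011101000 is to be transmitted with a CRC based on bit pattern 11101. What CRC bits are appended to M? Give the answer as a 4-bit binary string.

1110

Append 4 zeros: 10111010000000. Divide by 11101 (XOR where the leading bit is 1):
  pos 0: 10111 XOR 11101 = 01010
  pos 1: 10100 XOR 11101 = 01001
  pos 2: 10011 XOR 11101 = 01110
  pos 3: 11100 XOR 11101 = 00001
  pos 7: 10000 XOR 11101 = 01101
  pos 8: 11010 XOR 11101 = 00111
Remainder (last 4 bits) = 1110. This is the CRC / FCS.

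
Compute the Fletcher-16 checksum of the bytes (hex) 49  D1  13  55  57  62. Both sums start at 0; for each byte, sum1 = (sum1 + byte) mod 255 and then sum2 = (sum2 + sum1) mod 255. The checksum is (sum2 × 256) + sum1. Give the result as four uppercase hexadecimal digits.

2E3D

Running sums (mod 255):
  after byte 0 (49): sum1=73, sum2=73
  after byte 1 (D1): sum1=27, sum2=100
  after byte 2 (13): sum1=46, sum2=146
  after byte 3 (55): sum1=131, sum2=22
  after byte 4 (57): sum1=218, sum2=240
  after byte 5 (62): sum1=61, sum2=46
Checksum = sum2·256 + sum1 = 46·256 + 61 = 11837 = 0x2E3D.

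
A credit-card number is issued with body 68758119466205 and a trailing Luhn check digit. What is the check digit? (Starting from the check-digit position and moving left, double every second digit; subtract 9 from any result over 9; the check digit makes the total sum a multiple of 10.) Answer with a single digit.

1

Partial digits right→left: 5 0 2 6 6 4 9 1 1 8 5 7 8 6
Double every second digit counting from the check-digit position (so the 1st, 3rd, 5th, ... of the partial from the right).
  doubled (with −9 where >9): 1 4 3 9 2 1 7 → sum 27
  kept as-is: 0 6 4 1 8 7 6 → sum 32
Total = 27 + 32 = 59.
Check digit = (10 − (59 mod 10)) mod 10 = 1.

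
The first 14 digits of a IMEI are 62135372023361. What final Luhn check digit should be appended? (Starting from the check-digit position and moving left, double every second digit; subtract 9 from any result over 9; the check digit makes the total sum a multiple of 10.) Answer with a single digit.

Partial digits right→left: 1 6 3 3 2 0 2 7 3 5 3 1 2 6
Double every second digit counting from the check-digit position (so the 1st, 3rd, 5th, ... of the partial from the right).
  doubled (with −9 where >9): 2 6 4 4 6 6 4 → sum 32
  kept as-is: 6 3 0 7 5 1 6 → sum 28
Total = 32 + 28 = 60.
Check digit = (10 − (60 mod 10)) mod 10 = 0.

0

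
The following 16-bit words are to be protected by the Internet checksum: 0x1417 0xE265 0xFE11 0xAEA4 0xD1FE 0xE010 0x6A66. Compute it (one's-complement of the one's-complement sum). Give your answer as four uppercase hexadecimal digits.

One's-complement addition (fold any carry out of bit 15 back into bit 0):
  0x1417 + 0xE265 = 0x0F67C
  0xF67C + 0xFE11 = 0x1F48D → wrap carry → 0xF48E
  0xF48E + 0xAEA4 = 0x1A332 → wrap carry → 0xA333
  0xA333 + 0xD1FE = 0x17531 → wrap carry → 0x7532
  0x7532 + 0xE010 = 0x15542 → wrap carry → 0x5543
  0x5543 + 0x6A66 = 0x0BFA9
One's-complement sum = 0xBFA9.
Checksum = ~0xBFA9 & 0xFFFF = 0x4056.

4056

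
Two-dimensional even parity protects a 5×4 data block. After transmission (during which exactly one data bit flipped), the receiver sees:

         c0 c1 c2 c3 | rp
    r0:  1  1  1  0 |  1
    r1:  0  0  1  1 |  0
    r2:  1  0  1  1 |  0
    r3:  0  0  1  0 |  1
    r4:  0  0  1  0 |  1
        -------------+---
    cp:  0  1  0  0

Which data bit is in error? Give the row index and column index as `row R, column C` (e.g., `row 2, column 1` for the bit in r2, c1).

Recompute each row's even parity and compare to rp:
  r0: data parity 1, sent rp 1 → ok
  r1: data parity 0, sent rp 0 → ok
  r2: data parity 1, sent rp 0 → mismatch
  r3: data parity 1, sent rp 1 → ok
  r4: data parity 1, sent rp 1 → ok
Recompute each column's even parity and compare to cp:
  c0: data parity 0, sent cp 0 → ok
  c1: data parity 1, sent cp 1 → ok
  c2: data parity 1, sent cp 0 → mismatch
  c3: data parity 0, sent cp 0 → ok
Exactly one row (r2) and one column (c2) fail → the flipped bit is at their intersection.

row 2, column 2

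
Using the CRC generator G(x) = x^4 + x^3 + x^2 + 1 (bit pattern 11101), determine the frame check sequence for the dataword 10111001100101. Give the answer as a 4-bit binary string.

1010

Append 4 zeros: 101110011001010000. Divide by 11101 (XOR where the leading bit is 1):
  pos 0: 10111 XOR 11101 = 01010
  pos 1: 10100 XOR 11101 = 01001
  pos 2: 10010 XOR 11101 = 01111
  pos 3: 11111 XOR 11101 = 00010
  pos 6: 10100 XOR 11101 = 01001
  pos 7: 10011 XOR 11101 = 01110
  pos 8: 11100 XOR 11101 = 00001
  pos 12: 11000 XOR 11101 = 00101
Remainder (last 4 bits) = 1010. This is the CRC / FCS.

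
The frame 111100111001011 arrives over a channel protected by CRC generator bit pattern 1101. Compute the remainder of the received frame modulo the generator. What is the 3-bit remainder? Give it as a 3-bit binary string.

Modulo-2 division of 111100111001011 by 1101:
  pos 0: 1111 XOR 1101 = 0010
  pos 2: 1000 XOR 1101 = 0101
  pos 3: 1011 XOR 1101 = 0110
  pos 4: 1101 XOR 1101 = 0000
  pos 8: 1001 XOR 1101 = 0100
  pos 9: 1000 XOR 1101 = 0101
  pos 10: 1011 XOR 1101 = 0110
  pos 11: 1101 XOR 1101 = 0000
Remainder = 000 (zero — the frame passes the CRC check).

000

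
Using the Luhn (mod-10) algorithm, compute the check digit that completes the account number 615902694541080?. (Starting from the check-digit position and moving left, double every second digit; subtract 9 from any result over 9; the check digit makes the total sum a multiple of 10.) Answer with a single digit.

Partial digits right→left: 0 8 0 1 4 5 4 9 6 2 0 9 5 1 6
Double every second digit counting from the check-digit position (so the 1st, 3rd, 5th, ... of the partial from the right).
  doubled (with −9 where >9): 0 0 8 8 3 0 1 3 → sum 23
  kept as-is: 8 1 5 9 2 9 1 → sum 35
Total = 23 + 35 = 58.
Check digit = (10 − (58 mod 10)) mod 10 = 2.

2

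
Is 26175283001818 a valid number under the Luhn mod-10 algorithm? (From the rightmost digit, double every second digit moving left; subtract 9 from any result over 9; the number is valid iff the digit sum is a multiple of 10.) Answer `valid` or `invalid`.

From the right, keep odd positions and double even positions (subtract 9 from any doubled value over 9):
  doubled (positions 2,4,...): 2 2 0 7 1 2 4 → sum 18
  kept (positions 1,3,...): 8 8 0 3 2 7 6 → sum 34
Total = 52.
52 mod 10 = 2, so the number is invalid.

invalid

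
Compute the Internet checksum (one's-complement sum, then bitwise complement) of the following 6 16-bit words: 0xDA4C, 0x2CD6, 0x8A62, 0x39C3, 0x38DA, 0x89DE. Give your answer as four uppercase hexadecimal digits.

One's-complement addition (fold any carry out of bit 15 back into bit 0):
  0xDA4C + 0x2CD6 = 0x10722 → wrap carry → 0x0723
  0x0723 + 0x8A62 = 0x09185
  0x9185 + 0x39C3 = 0x0CB48
  0xCB48 + 0x38DA = 0x10422 → wrap carry → 0x0423
  0x0423 + 0x89DE = 0x08E01
One's-complement sum = 0x8E01.
Checksum = ~0x8E01 & 0xFFFF = 0x71FE.

71FE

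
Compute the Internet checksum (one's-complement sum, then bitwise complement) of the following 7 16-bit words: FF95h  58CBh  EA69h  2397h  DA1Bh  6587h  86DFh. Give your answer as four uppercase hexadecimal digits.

D31A

One's-complement addition (fold any carry out of bit 15 back into bit 0):
  0xFF95 + 0x58CB = 0x15860 → wrap carry → 0x5861
  0x5861 + 0xEA69 = 0x142CA → wrap carry → 0x42CB
  0x42CB + 0x2397 = 0x06662
  0x6662 + 0xDA1B = 0x1407D → wrap carry → 0x407E
  0x407E + 0x6587 = 0x0A605
  0xA605 + 0x86DF = 0x12CE4 → wrap carry → 0x2CE5
One's-complement sum = 0x2CE5.
Checksum = ~0x2CE5 & 0xFFFF = 0xD31A.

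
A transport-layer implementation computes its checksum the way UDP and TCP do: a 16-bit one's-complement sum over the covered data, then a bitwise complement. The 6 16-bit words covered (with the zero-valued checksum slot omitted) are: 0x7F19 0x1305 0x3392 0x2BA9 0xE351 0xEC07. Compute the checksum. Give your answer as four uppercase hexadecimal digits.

One's-complement addition (fold any carry out of bit 15 back into bit 0):
  0x7F19 + 0x1305 = 0x0921E
  0x921E + 0x3392 = 0x0C5B0
  0xC5B0 + 0x2BA9 = 0x0F159
  0xF159 + 0xE351 = 0x1D4AA → wrap carry → 0xD4AB
  0xD4AB + 0xEC07 = 0x1C0B2 → wrap carry → 0xC0B3
One's-complement sum = 0xC0B3.
Checksum = ~0xC0B3 & 0xFFFF = 0x3F4C.

3F4C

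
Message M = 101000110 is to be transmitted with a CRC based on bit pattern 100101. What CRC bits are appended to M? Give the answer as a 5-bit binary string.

Append 5 zeros: 10100011000000. Divide by 100101 (XOR where the leading bit is 1):
  pos 0: 101000 XOR 100101 = 001101
  pos 2: 110111 XOR 100101 = 010010
  pos 3: 100100 XOR 100101 = 000001
  pos 8: 100000 XOR 100101 = 000101
Remainder (last 5 bits) = 00101. This is the CRC / FCS.

00101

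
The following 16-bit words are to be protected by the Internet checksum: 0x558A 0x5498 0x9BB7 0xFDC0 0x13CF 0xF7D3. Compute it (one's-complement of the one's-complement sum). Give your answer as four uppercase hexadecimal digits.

One's-complement addition (fold any carry out of bit 15 back into bit 0):
  0x558A + 0x5498 = 0x0AA22
  0xAA22 + 0x9BB7 = 0x145D9 → wrap carry → 0x45DA
  0x45DA + 0xFDC0 = 0x1439A → wrap carry → 0x439B
  0x439B + 0x13CF = 0x0576A
  0x576A + 0xF7D3 = 0x14F3D → wrap carry → 0x4F3E
One's-complement sum = 0x4F3E.
Checksum = ~0x4F3E & 0xFFFF = 0xB0C1.

B0C1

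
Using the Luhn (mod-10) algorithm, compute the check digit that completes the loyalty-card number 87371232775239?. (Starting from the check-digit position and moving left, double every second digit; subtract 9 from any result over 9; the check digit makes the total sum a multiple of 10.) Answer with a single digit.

Partial digits right→left: 9 3 2 5 7 7 2 3 2 1 7 3 7 8
Double every second digit counting from the check-digit position (so the 1st, 3rd, 5th, ... of the partial from the right).
  doubled (with −9 where >9): 9 4 5 4 4 5 5 → sum 36
  kept as-is: 3 5 7 3 1 3 8 → sum 30
Total = 36 + 30 = 66.
Check digit = (10 − (66 mod 10)) mod 10 = 4.

4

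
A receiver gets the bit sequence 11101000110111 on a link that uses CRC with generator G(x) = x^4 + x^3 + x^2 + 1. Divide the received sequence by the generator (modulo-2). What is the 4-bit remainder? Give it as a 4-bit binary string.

Modulo-2 division of 11101000110111 by 11101:
  pos 0: 11101 XOR 11101 = 00000
  pos 8: 11011 XOR 11101 = 00110
Remainder = 1101 (nonzero — an error is detected).

1101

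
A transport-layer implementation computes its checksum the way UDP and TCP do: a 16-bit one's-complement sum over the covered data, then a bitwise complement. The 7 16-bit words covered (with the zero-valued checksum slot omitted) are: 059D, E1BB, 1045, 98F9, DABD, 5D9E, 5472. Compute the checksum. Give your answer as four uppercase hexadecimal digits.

E299

One's-complement addition (fold any carry out of bit 15 back into bit 0):
  0x059D + 0xE1BB = 0x0E758
  0xE758 + 0x1045 = 0x0F79D
  0xF79D + 0x98F9 = 0x19096 → wrap carry → 0x9097
  0x9097 + 0xDABD = 0x16B54 → wrap carry → 0x6B55
  0x6B55 + 0x5D9E = 0x0C8F3
  0xC8F3 + 0x5472 = 0x11D65 → wrap carry → 0x1D66
One's-complement sum = 0x1D66.
Checksum = ~0x1D66 & 0xFFFF = 0xE299.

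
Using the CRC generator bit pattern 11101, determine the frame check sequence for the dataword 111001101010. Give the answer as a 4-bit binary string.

0111

Append 4 zeros: 1110011010100000. Divide by 11101 (XOR where the leading bit is 1):
  pos 0: 11100 XOR 11101 = 00001
  pos 4: 11101 XOR 11101 = 00000
  pos 10: 10000 XOR 11101 = 01101
  pos 11: 11010 XOR 11101 = 00111
Remainder (last 4 bits) = 0111. This is the CRC / FCS.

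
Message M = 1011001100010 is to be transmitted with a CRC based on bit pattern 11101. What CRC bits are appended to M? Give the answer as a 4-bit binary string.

0000

Append 4 zeros: 10110011000100000. Divide by 11101 (XOR where the leading bit is 1):
  pos 0: 10110 XOR 11101 = 01011
  pos 1: 10110 XOR 11101 = 01011
  pos 2: 10111 XOR 11101 = 01010
  pos 3: 10101 XOR 11101 = 01000
  pos 4: 10000 XOR 11101 = 01101
  pos 5: 11010 XOR 11101 = 00111
  pos 7: 11101 XOR 11101 = 00000
Remainder (last 4 bits) = 0000. This is the CRC / FCS.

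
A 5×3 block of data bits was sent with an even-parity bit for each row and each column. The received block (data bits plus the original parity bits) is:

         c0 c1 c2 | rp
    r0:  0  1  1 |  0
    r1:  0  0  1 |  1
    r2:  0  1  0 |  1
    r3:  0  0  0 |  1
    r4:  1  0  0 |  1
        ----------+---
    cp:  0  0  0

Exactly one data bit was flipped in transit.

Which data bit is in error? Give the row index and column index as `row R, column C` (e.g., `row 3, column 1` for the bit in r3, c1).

Recompute each row's even parity and compare to rp:
  r0: data parity 0, sent rp 0 → ok
  r1: data parity 1, sent rp 1 → ok
  r2: data parity 1, sent rp 1 → ok
  r3: data parity 0, sent rp 1 → mismatch
  r4: data parity 1, sent rp 1 → ok
Recompute each column's even parity and compare to cp:
  c0: data parity 1, sent cp 0 → mismatch
  c1: data parity 0, sent cp 0 → ok
  c2: data parity 0, sent cp 0 → ok
Exactly one row (r3) and one column (c0) fail → the flipped bit is at their intersection.

row 3, column 0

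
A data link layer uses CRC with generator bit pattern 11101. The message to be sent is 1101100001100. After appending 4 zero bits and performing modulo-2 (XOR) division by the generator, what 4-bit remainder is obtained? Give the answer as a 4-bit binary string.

0000

Append 4 zeros: 11011000011000000. Divide by 11101 (XOR where the leading bit is 1):
  pos 0: 11011 XOR 11101 = 00110
  pos 2: 11000 XOR 11101 = 00101
  pos 4: 10100 XOR 11101 = 01001
  pos 5: 10011 XOR 11101 = 01110
  pos 6: 11101 XOR 11101 = 00000
Remainder (last 4 bits) = 0000. This is the CRC / FCS.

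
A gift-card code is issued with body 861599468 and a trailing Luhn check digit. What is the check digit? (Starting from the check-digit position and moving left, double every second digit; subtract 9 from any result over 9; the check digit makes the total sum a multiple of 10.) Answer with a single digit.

Partial digits right→left: 8 6 4 9 9 5 1 6 8
Double every second digit counting from the check-digit position (so the 1st, 3rd, 5th, ... of the partial from the right).
  doubled (with −9 where >9): 7 8 9 2 7 → sum 33
  kept as-is: 6 9 5 6 → sum 26
Total = 33 + 26 = 59.
Check digit = (10 − (59 mod 10)) mod 10 = 1.

1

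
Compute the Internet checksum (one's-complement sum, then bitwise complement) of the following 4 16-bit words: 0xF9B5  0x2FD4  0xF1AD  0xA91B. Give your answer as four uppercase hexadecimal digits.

One's-complement addition (fold any carry out of bit 15 back into bit 0):
  0xF9B5 + 0x2FD4 = 0x12989 → wrap carry → 0x298A
  0x298A + 0xF1AD = 0x11B37 → wrap carry → 0x1B38
  0x1B38 + 0xA91B = 0x0C453
One's-complement sum = 0xC453.
Checksum = ~0xC453 & 0xFFFF = 0x3BAC.

3BAC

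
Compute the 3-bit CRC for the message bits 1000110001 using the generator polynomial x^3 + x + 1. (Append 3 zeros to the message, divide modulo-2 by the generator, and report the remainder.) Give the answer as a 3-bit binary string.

Append 3 zeros: 1000110001000. Divide by 1011 (XOR where the leading bit is 1):
  pos 0: 1000 XOR 1011 = 0011
  pos 2: 1111 XOR 1011 = 0100
  pos 3: 1000 XOR 1011 = 0011
  pos 5: 1100 XOR 1011 = 0111
  pos 6: 1111 XOR 1011 = 0100
  pos 7: 1000 XOR 1011 = 0011
  pos 9: 1100 XOR 1011 = 0111
Remainder (last 3 bits) = 111. This is the CRC / FCS.

111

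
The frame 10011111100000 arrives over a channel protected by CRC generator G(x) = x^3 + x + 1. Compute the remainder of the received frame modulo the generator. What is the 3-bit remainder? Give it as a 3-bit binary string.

011

Modulo-2 division of 10011111100000 by 1011:
  pos 0: 1001 XOR 1011 = 0010
  pos 2: 1011 XOR 1011 = 0000
  pos 6: 1110 XOR 1011 = 0101
  pos 7: 1010 XOR 1011 = 0001
  pos 10: 1000 XOR 1011 = 0011
Remainder = 011 (nonzero — an error is detected).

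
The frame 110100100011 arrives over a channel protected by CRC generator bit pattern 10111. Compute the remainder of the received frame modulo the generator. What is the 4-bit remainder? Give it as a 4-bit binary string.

0000

Modulo-2 division of 110100100011 by 10111:
  pos 0: 11010 XOR 10111 = 01101
  pos 1: 11010 XOR 10111 = 01101
  pos 2: 11011 XOR 10111 = 01100
  pos 3: 11000 XOR 10111 = 01111
  pos 4: 11110 XOR 10111 = 01001
  pos 5: 10010 XOR 10111 = 00101
  pos 7: 10111 XOR 10111 = 00000
Remainder = 0000 (zero — the frame passes the CRC check).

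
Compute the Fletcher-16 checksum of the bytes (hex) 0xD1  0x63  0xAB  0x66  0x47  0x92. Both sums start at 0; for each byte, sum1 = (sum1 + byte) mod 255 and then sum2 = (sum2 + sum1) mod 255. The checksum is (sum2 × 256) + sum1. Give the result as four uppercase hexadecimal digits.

Running sums (mod 255):
  after byte 0 (0xD1): sum1=209, sum2=209
  after byte 1 (0x63): sum1=53, sum2=7
  after byte 2 (0xAB): sum1=224, sum2=231
  after byte 3 (0x66): sum1=71, sum2=47
  after byte 4 (0x47): sum1=142, sum2=189
  after byte 5 (0x92): sum1=33, sum2=222
Checksum = sum2·256 + sum1 = 222·256 + 33 = 56865 = 0xDE21.

DE21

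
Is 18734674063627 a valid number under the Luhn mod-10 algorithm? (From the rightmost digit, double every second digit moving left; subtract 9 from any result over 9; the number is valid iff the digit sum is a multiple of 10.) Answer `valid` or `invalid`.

From the right, keep odd positions and double even positions (subtract 9 from any doubled value over 9):
  doubled (positions 2,4,...): 4 6 0 5 8 5 2 → sum 30
  kept (positions 1,3,...): 7 6 6 4 6 3 8 → sum 40
Total = 70.
70 mod 10 = 0, so the number is valid.

valid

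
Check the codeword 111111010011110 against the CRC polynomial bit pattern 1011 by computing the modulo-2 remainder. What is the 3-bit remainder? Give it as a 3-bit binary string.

Modulo-2 division of 111111010011110 by 1011:
  pos 0: 1111 XOR 1011 = 0100
  pos 1: 1001 XOR 1011 = 0010
  pos 3: 1010 XOR 1011 = 0001
  pos 6: 1100 XOR 1011 = 0111
  pos 7: 1111 XOR 1011 = 0100
  pos 8: 1001 XOR 1011 = 0010
  pos 10: 1011 XOR 1011 = 0000
Remainder = 000 (zero — the frame passes the CRC check).

000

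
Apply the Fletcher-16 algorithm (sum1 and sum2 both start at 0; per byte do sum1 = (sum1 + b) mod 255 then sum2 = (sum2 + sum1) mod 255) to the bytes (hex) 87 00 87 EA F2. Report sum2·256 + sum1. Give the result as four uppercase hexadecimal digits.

05EC

Running sums (mod 255):
  after byte 0 (87): sum1=135, sum2=135
  after byte 1 (00): sum1=135, sum2=15
  after byte 2 (87): sum1=15, sum2=30
  after byte 3 (EA): sum1=249, sum2=24
  after byte 4 (F2): sum1=236, sum2=5
Checksum = sum2·256 + sum1 = 5·256 + 236 = 1516 = 0x05EC.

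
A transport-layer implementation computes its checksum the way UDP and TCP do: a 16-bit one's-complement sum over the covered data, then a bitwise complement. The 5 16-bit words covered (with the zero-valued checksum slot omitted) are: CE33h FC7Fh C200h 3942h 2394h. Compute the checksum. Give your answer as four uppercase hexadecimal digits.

1675

One's-complement addition (fold any carry out of bit 15 back into bit 0):
  0xCE33 + 0xFC7F = 0x1CAB2 → wrap carry → 0xCAB3
  0xCAB3 + 0xC200 = 0x18CB3 → wrap carry → 0x8CB4
  0x8CB4 + 0x3942 = 0x0C5F6
  0xC5F6 + 0x2394 = 0x0E98A
One's-complement sum = 0xE98A.
Checksum = ~0xE98A & 0xFFFF = 0x1675.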